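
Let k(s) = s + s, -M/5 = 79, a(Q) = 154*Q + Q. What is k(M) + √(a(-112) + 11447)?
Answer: -790 + 9*I*√73 ≈ -790.0 + 76.896*I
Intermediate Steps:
a(Q) = 155*Q
M = -395 (M = -5*79 = -395)
k(s) = 2*s
k(M) + √(a(-112) + 11447) = 2*(-395) + √(155*(-112) + 11447) = -790 + √(-17360 + 11447) = -790 + √(-5913) = -790 + 9*I*√73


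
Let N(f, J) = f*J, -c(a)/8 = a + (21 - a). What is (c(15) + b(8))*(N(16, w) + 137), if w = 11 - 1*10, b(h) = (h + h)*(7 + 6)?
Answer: 6120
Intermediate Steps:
b(h) = 26*h (b(h) = (2*h)*13 = 26*h)
w = 1 (w = 11 - 10 = 1)
c(a) = -168 (c(a) = -8*(a + (21 - a)) = -8*21 = -168)
N(f, J) = J*f
(c(15) + b(8))*(N(16, w) + 137) = (-168 + 26*8)*(1*16 + 137) = (-168 + 208)*(16 + 137) = 40*153 = 6120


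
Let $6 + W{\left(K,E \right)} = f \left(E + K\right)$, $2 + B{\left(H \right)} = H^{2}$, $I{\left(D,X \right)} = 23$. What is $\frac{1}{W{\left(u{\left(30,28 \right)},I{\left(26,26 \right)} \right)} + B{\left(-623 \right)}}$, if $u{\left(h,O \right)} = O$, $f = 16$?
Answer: $\frac{1}{388937} \approx 2.5711 \cdot 10^{-6}$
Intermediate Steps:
$B{\left(H \right)} = -2 + H^{2}$
$W{\left(K,E \right)} = -6 + 16 E + 16 K$ ($W{\left(K,E \right)} = -6 + 16 \left(E + K\right) = -6 + \left(16 E + 16 K\right) = -6 + 16 E + 16 K$)
$\frac{1}{W{\left(u{\left(30,28 \right)},I{\left(26,26 \right)} \right)} + B{\left(-623 \right)}} = \frac{1}{\left(-6 + 16 \cdot 23 + 16 \cdot 28\right) - \left(2 - \left(-623\right)^{2}\right)} = \frac{1}{\left(-6 + 368 + 448\right) + \left(-2 + 388129\right)} = \frac{1}{810 + 388127} = \frac{1}{388937}$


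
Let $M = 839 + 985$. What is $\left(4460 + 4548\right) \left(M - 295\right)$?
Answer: $13773232$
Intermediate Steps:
$M = 1824$
$\left(4460 + 4548\right) \left(M - 295\right) = \left(4460 + 4548\right) \left(1824 - 295\right) = 9008 \cdot 1529 = 13773232$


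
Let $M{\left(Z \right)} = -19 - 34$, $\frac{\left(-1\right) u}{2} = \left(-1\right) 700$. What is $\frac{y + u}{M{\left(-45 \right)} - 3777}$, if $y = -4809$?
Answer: $\frac{3409}{3830} \approx 0.89008$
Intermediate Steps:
$u = 1400$ ($u = - 2 \left(\left(-1\right) 700\right) = \left(-2\right) \left(-700\right) = 1400$)
$M{\left(Z \right)} = -53$ ($M{\left(Z \right)} = -19 - 34 = -53$)
$\frac{y + u}{M{\left(-45 \right)} - 3777} = \frac{-4809 + 1400}{-53 - 3777} = - \frac{3409}{-3830} = \left(-3409\right) \left(- \frac{1}{3830}\right) = \frac{3409}{3830}$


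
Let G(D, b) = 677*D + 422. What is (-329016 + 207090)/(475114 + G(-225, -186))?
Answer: -5806/15391 ≈ -0.37723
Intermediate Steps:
G(D, b) = 422 + 677*D
(-329016 + 207090)/(475114 + G(-225, -186)) = (-329016 + 207090)/(475114 + (422 + 677*(-225))) = -121926/(475114 + (422 - 152325)) = -121926/(475114 - 151903) = -121926/323211 = -121926*1/323211 = -5806/15391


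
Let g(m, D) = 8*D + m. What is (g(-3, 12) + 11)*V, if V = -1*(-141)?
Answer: 14664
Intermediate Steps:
V = 141
g(m, D) = m + 8*D
(g(-3, 12) + 11)*V = ((-3 + 8*12) + 11)*141 = ((-3 + 96) + 11)*141 = (93 + 11)*141 = 104*141 = 14664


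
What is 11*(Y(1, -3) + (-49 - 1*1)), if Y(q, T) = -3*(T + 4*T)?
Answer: -55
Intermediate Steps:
Y(q, T) = -15*T
11*(Y(1, -3) + (-49 - 1*1)) = 11*(-15*(-3) + (-49 - 1*1)) = 11*(45 + (-49 - 1)) = 11*(45 - 50) = 11*(-5) = -55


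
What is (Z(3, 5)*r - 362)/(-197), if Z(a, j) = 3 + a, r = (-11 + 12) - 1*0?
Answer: 356/197 ≈ 1.8071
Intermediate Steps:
r = 1 (r = 1 + 0 = 1)
(Z(3, 5)*r - 362)/(-197) = ((3 + 3)*1 - 362)/(-197) = (6*1 - 362)*(-1/197) = (6 - 362)*(-1/197) = -356*(-1/197) = 356/197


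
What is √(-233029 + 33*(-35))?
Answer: 2*I*√58546 ≈ 483.93*I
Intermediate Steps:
√(-233029 + 33*(-35)) = √(-233029 - 1155) = √(-234184) = 2*I*√58546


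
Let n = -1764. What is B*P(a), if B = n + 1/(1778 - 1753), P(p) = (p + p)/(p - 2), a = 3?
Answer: -264594/25 ≈ -10584.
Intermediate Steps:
P(p) = 2*p/(-2 + p) (P(p) = (2*p)/(-2 + p) = 2*p/(-2 + p))
B = -44099/25 (B = -1764 + 1/(1778 - 1753) = -1764 + 1/25 = -44099/25 ≈ -1764.0)
B*P(a) = -88198*3/(25*(-2 + 3)) = -88198*3/(25*1) = -88198*3/25 = -44099/25*6 = -264594/25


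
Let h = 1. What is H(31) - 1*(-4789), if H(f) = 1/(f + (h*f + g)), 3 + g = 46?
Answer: 502846/105 ≈ 4789.0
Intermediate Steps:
g = 43 (g = -3 + 46 = 43)
H(f) = 1/(43 + 2*f) (H(f) = 1/(f + (1*f + 43)) = 1/(f + (f + 43)) = 1/(f + (43 + f)) = 1/(43 + 2*f))
H(31) - 1*(-4789) = 1/(43 + 2*31) - 1*(-4789) = 1/(43 + 62) + 4789 = 1/105 + 4789 = 502846/105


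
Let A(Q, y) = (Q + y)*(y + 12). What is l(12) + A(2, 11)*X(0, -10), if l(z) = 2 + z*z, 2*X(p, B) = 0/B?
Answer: 146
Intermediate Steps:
X(p, B) = 0 (X(p, B) = (0/B)/2 = (½)*0 = 0)
A(Q, y) = (12 + y)*(Q + y) (A(Q, y) = (Q + y)*(12 + y) = (12 + y)*(Q + y))
l(z) = 2 + z²
l(12) + A(2, 11)*X(0, -10) = (2 + 12²) + (11² + 12*2 + 12*11 + 2*11)*0 = (2 + 144) + (121 + 24 + 132 + 22)*0 = 146 + 299*0 = 146 + 0 = 146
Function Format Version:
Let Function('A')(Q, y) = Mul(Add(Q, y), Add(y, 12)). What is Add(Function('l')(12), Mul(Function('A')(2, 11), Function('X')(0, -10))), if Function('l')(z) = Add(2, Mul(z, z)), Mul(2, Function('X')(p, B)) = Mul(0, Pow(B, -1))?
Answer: 146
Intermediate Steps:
Function('X')(p, B) = 0 (Function('X')(p, B) = Mul(Rational(1, 2), Mul(0, Pow(B, -1))) = Mul(Rational(1, 2), 0) = 0)
Function('A')(Q, y) = Mul(Add(12, y), Add(Q, y)) (Function('A')(Q, y) = Mul(Add(Q, y), Add(12, y)) = Mul(Add(12, y), Add(Q, y)))
Function('l')(z) = Add(2, Pow(z, 2))
Add(Function('l')(12), Mul(Function('A')(2, 11), Function('X')(0, -10))) = Add(Add(2, Pow(12, 2)), Mul(Add(Pow(11, 2), Mul(12, 2), Mul(12, 11), Mul(2, 11)), 0)) = Add(Add(2, 144), Mul(Add(121, 24, 132, 22), 0)) = Add(146, Mul(299, 0)) = Add(146, 0) = 146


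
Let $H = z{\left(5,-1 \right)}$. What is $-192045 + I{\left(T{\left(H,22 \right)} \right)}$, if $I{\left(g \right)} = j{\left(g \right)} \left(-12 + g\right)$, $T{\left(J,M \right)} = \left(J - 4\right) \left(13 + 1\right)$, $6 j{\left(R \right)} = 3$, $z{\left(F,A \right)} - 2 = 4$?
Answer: $-192037$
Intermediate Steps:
$z{\left(F,A \right)} = 6$ ($z{\left(F,A \right)} = 2 + 4 = 6$)
$H = 6$
$j{\left(R \right)} = \frac{1}{2}$ ($j{\left(R \right)} = \frac{1}{6} \cdot 3 = \frac{1}{2}$)
$T{\left(J,M \right)} = -56 + 14 J$ ($T{\left(J,M \right)} = \left(-4 + J\right) 14 = -56 + 14 J$)
$I{\left(g \right)} = -6 + \frac{g}{2}$ ($I{\left(g \right)} = \frac{-12 + g}{2} = -6 + \frac{g}{2}$)
$-192045 + I{\left(T{\left(H,22 \right)} \right)} = -192045 - \left(6 - \frac{-56 + 14 \cdot 6}{2}\right) = -192045 - \left(6 - \frac{-56 + 84}{2}\right) = -192045 + \left(-6 + \frac{1}{2} \cdot 28\right) = -192045 + \left(-6 + 14\right) = -192045 + 8 = -192037$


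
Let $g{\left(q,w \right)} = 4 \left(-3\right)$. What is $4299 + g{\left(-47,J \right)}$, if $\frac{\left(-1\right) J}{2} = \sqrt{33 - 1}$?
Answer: $4287$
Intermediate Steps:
$J = - 8 \sqrt{2}$ ($J = - 2 \sqrt{33 - 1} = - 2 \sqrt{32} = - 2 \cdot 4 \sqrt{2} = - 8 \sqrt{2} \approx -11.314$)
$g{\left(q,w \right)} = -12$
$4299 + g{\left(-47,J \right)} = 4299 - 12 = 4287$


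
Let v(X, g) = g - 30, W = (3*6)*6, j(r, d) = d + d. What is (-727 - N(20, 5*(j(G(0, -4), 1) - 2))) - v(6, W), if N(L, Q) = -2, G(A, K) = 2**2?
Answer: -803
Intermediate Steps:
G(A, K) = 4
j(r, d) = 2*d
W = 108 (W = 18*6 = 108)
v(X, g) = -30 + g
(-727 - N(20, 5*(j(G(0, -4), 1) - 2))) - v(6, W) = (-727 - 1*(-2)) - (-30 + 108) = (-727 + 2) - 1*78 = -725 - 78 = -803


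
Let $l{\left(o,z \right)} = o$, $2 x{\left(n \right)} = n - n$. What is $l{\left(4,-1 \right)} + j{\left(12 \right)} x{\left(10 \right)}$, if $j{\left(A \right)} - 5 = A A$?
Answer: $4$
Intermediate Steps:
$j{\left(A \right)} = 5 + A^{2}$ ($j{\left(A \right)} = 5 + A A = 5 + A^{2}$)
$x{\left(n \right)} = 0$ ($x{\left(n \right)} = \frac{n - n}{2} = \frac{1}{2} \cdot 0 = 0$)
$l{\left(4,-1 \right)} + j{\left(12 \right)} x{\left(10 \right)} = 4 + \left(5 + 12^{2}\right) 0 = 4 + \left(5 + 144\right) 0 = 4 + 149 \cdot 0 = 4 + 0 = 4$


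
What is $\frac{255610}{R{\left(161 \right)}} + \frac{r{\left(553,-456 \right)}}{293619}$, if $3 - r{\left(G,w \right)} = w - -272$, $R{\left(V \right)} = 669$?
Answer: $\frac{25017359231}{65477037} \approx 382.08$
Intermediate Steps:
$r{\left(G,w \right)} = -269 - w$ ($r{\left(G,w \right)} = 3 - \left(w - -272\right) = 3 - \left(w + 272\right) = 3 - \left(272 + w\right) = -269 - w$)
$\frac{255610}{R{\left(161 \right)}} + \frac{r{\left(553,-456 \right)}}{293619} = \frac{255610}{669} + \frac{-269 - -456}{293619} = 255610 \cdot \frac{1}{669} + \left(-269 + 456\right) \frac{1}{293619} = \frac{255610}{669} + 187 \cdot \frac{1}{293619} = \frac{255610}{669} + \frac{187}{293619} = \frac{25017359231}{65477037}$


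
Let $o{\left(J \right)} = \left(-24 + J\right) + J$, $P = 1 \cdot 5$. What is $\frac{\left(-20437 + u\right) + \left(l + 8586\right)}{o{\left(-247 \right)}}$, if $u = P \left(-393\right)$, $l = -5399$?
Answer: $\frac{2745}{74} \approx 37.095$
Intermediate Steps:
$P = 5$
$o{\left(J \right)} = -24 + 2 J$
$u = -1965$ ($u = 5 \left(-393\right) = -1965$)
$\frac{\left(-20437 + u\right) + \left(l + 8586\right)}{o{\left(-247 \right)}} = \frac{\left(-20437 - 1965\right) + \left(-5399 + 8586\right)}{-24 + 2 \left(-247\right)} = \frac{-22402 + 3187}{-24 - 494} = - \frac{19215}{-518} = \left(-19215\right) \left(- \frac{1}{518}\right) = \frac{2745}{74}$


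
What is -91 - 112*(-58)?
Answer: 6405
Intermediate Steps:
-91 - 112*(-58) = -91 + 6496 = 6405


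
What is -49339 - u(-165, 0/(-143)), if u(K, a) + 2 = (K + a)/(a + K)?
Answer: -49338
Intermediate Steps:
u(K, a) = -1 (u(K, a) = -2 + (K + a)/(a + K) = -2 + (K + a)/(K + a) = -2 + 1 = -1)
-49339 - u(-165, 0/(-143)) = -49339 - 1*(-1) = -49339 + 1 = -49338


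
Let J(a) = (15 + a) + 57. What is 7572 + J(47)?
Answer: 7691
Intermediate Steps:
J(a) = 72 + a
7572 + J(47) = 7572 + (72 + 47) = 7572 + 119 = 7691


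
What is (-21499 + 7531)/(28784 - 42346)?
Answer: 6984/6781 ≈ 1.0299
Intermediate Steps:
(-21499 + 7531)/(28784 - 42346) = -13968/(-13562) = -13968*(-1/13562) = 6984/6781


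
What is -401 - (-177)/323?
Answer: -129346/323 ≈ -400.45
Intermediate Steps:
-401 - (-177)/323 = -401 - 1*(-177/323) = -401 + 177/323 = -129346/323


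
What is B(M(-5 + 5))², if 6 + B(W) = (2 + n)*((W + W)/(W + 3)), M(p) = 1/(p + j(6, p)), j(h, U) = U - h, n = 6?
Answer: 13924/289 ≈ 48.180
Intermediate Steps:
M(p) = 1/(-6 + 2*p) (M(p) = 1/(p + (p - 1*6)) = 1/(p + (p - 6)) = 1/(p + (-6 + p)) = 1/(-6 + 2*p))
B(W) = -6 + 16*W/(3 + W) (B(W) = -6 + (2 + 6)*((W + W)/(W + 3)) = -6 + 8*((2*W)/(3 + W)) = -6 + 8*(2*W/(3 + W)) = -6 + 16*W/(3 + W))
B(M(-5 + 5))² = (2*(-9 + 5*(1/(2*(-3 + (-5 + 5)))))/(3 + 1/(2*(-3 + (-5 + 5)))))² = (2*(-9 + 5*(1/(2*(-3 + 0))))/(3 + 1/(2*(-3 + 0))))² = (2*(-9 + 5*((½)/(-3)))/(3 + (½)/(-3)))² = (2*(-9 + 5*((½)*(-⅓)))/(3 + (½)*(-⅓)))² = (2*(-9 + 5*(-⅙))/(3 - ⅙))² = (2*(-9 - ⅚)/(17/6))² = (2*(6/17)*(-59/6))² = (-118/17)² = 13924/289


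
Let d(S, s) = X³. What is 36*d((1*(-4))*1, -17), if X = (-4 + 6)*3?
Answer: 7776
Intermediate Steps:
X = 6 (X = 2*3 = 6)
d(S, s) = 216 (d(S, s) = 6³ = 216)
36*d((1*(-4))*1, -17) = 36*216 = 7776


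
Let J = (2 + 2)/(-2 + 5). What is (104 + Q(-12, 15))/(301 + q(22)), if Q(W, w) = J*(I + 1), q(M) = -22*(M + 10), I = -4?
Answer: -100/403 ≈ -0.24814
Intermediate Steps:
J = 4/3 ≈ 1.3333
q(M) = -220 - 22*M (q(M) = -22*(10 + M) = -220 - 22*M)
Q(W, w) = -4 (Q(W, w) = 4*(-4 + 1)/3 = (4/3)*(-3) = -4)
(104 + Q(-12, 15))/(301 + q(22)) = (104 - 4)/(301 + (-220 - 22*22)) = 100/(301 + (-220 - 484)) = 100/(301 - 704) = 100/(-403) = 100*(-1/403) = -100/403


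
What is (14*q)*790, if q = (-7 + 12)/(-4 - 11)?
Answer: -11060/3 ≈ -3686.7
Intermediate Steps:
q = -⅓ (q = 5/(-15) = 5*(-1/15) = -⅓ ≈ -0.33333)
(14*q)*790 = (14*(-⅓))*790 = -14/3*790 = -11060/3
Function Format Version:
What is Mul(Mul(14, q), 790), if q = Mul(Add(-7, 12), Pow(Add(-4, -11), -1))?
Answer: Rational(-11060, 3) ≈ -3686.7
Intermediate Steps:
q = Rational(-1, 3) (q = Mul(5, Pow(-15, -1)) = Mul(5, Rational(-1, 15)) = Rational(-1, 3) ≈ -0.33333)
Mul(Mul(14, q), 790) = Mul(Mul(14, Rational(-1, 3)), 790) = Mul(Rational(-14, 3), 790) = Rational(-11060, 3)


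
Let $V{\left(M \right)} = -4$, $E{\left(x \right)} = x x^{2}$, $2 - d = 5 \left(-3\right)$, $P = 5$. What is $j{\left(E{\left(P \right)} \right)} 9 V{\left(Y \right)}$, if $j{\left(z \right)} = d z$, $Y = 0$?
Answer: $-76500$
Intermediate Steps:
$d = 17$ ($d = 2 - 5 \left(-3\right) = 2 - -15 = 2 + 15 = 17$)
$E{\left(x \right)} = x^{3}$
$j{\left(z \right)} = 17 z$
$j{\left(E{\left(P \right)} \right)} 9 V{\left(Y \right)} = 17 \cdot 5^{3} \cdot 9 \left(-4\right) = 17 \cdot 125 \cdot 9 \left(-4\right) = 2125 \cdot 9 \left(-4\right) = 19125 \left(-4\right) = -76500$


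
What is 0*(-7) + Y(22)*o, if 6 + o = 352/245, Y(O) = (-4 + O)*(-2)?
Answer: 40248/245 ≈ 164.28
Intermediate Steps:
Y(O) = 8 - 2*O
o = -1118/245 (o = -6 + 352/245 = -1118/245 ≈ -4.5633)
0*(-7) + Y(22)*o = 0*(-7) + (8 - 2*22)*(-1118/245) = 0 + (8 - 44)*(-1118/245) = 0 - 36*(-1118/245) = 0 + 40248/245 = 40248/245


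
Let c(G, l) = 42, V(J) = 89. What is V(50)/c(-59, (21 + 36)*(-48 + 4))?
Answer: 89/42 ≈ 2.1190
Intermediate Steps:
V(50)/c(-59, (21 + 36)*(-48 + 4)) = 89/42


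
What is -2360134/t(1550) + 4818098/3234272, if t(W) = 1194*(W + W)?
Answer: 637524539047/748208398800 ≈ 0.85207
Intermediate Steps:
t(W) = 2388*W (t(W) = 1194*(2*W) = 2388*W)
-2360134/t(1550) + 4818098/3234272 = -2360134/(2388*1550) + 4818098/3234272 = -2360134/3701400 + 4818098*(1/3234272) = -2360134*1/3701400 + 2409049/1617136 = -1180067/1850700 + 2409049/1617136 = 637524539047/748208398800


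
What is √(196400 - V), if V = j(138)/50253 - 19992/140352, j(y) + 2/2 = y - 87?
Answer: √14673127008168774726/8643516 ≈ 443.17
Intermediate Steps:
j(y) = -88 + y (j(y) = -1 + (y - 87) = -1 + (-87 + y) = -88 + y)
V = -2445197/17287032 (V = (-88 + 138)/50253 - 19992/140352 = 50*(1/50253) - 19992*1/140352 = 50/50253 - 49/344 = -2445197/17287032 ≈ -0.14145)
√(196400 - V) = √(196400 - 1*(-2445197/17287032)) = √(196400 + 2445197/17287032) = √(3395175529997/17287032) = √14673127008168774726/8643516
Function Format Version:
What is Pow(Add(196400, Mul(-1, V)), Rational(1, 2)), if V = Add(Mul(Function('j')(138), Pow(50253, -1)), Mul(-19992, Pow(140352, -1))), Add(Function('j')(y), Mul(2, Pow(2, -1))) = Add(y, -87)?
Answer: Mul(Rational(1, 8643516), Pow(14673127008168774726, Rational(1, 2))) ≈ 443.17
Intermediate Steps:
Function('j')(y) = Add(-88, y) (Function('j')(y) = Add(-1, Add(y, -87)) = Add(-1, Add(-87, y)) = Add(-88, y))
V = Rational(-2445197, 17287032) (V = Add(Mul(Add(-88, 138), Pow(50253, -1)), Mul(-19992, Pow(140352, -1))) = Add(Mul(50, Rational(1, 50253)), Mul(-19992, Rational(1, 140352))) = Add(Rational(50, 50253), Rational(-49, 344)) = Rational(-2445197, 17287032) ≈ -0.14145)
Pow(Add(196400, Mul(-1, V)), Rational(1, 2)) = Pow(Add(196400, Mul(-1, Rational(-2445197, 17287032))), Rational(1, 2)) = Pow(Add(196400, Rational(2445197, 17287032)), Rational(1, 2)) = Pow(Rational(3395175529997, 17287032), Rational(1, 2)) = Mul(Rational(1, 8643516), Pow(14673127008168774726, Rational(1, 2)))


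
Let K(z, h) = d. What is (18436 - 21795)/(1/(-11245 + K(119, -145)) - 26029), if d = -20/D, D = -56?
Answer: 528790575/4097615339 ≈ 0.12905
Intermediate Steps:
d = 5/14 (d = -20/(-56) = -20*(-1/56) = 5/14 ≈ 0.35714)
K(z, h) = 5/14
(18436 - 21795)/(1/(-11245 + K(119, -145)) - 26029) = (18436 - 21795)/(1/(-11245 + 5/14) - 26029) = -3359/(1/(-157425/14) - 26029) = -3359/(-14/157425 - 26029) = -3359/(-4097615339/157425) = -3359*(-157425/4097615339) = 528790575/4097615339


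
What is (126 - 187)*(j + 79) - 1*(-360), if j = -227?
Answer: 9388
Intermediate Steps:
(126 - 187)*(j + 79) - 1*(-360) = (126 - 187)*(-227 + 79) - 1*(-360) = -61*(-148) + 360 = 9028 + 360 = 9388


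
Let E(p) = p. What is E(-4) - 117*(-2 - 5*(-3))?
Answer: -1525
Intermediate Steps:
E(-4) - 117*(-2 - 5*(-3)) = -4 - 117*(-2 - 5*(-3)) = -4 - 117*(-2 + 15) = -4 - 117*13 = -4 - 1521 = -1525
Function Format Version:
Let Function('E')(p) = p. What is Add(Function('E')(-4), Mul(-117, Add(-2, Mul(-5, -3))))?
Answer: -1525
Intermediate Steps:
Add(Function('E')(-4), Mul(-117, Add(-2, Mul(-5, -3)))) = Add(-4, Mul(-117, Add(-2, Mul(-5, -3)))) = Add(-4, Mul(-117, Add(-2, 15))) = Add(-4, Mul(-117, 13)) = Add(-4, -1521) = -1525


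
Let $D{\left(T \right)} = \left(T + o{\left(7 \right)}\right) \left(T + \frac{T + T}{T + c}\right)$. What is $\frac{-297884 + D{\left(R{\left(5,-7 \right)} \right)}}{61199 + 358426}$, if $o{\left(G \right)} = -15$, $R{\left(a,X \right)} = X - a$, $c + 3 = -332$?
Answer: $- \frac{103253968}{145609875} \approx -0.70911$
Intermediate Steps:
$c = -335$ ($c = -3 - 332 = -335$)
$D{\left(T \right)} = \left(-15 + T\right) \left(T + \frac{2 T}{-335 + T}\right)$ ($D{\left(T \right)} = \left(T - 15\right) \left(T + \frac{T + T}{T - 335}\right) = \left(-15 + T\right) \left(T + \frac{2 T}{-335 + T}\right)$)
$\frac{-297884 + D{\left(R{\left(5,-7 \right)} \right)}}{61199 + 358426} = \frac{-297884 + \frac{\left(-7 - 5\right) \left(4995 + \left(-7 - 5\right)^{2} - 348 \left(-7 - 5\right)\right)}{-335 - 12}}{61199 + 358426} = \frac{-297884 + \frac{\left(-7 - 5\right) \left(4995 + \left(-7 - 5\right)^{2} - 348 \left(-7 - 5\right)\right)}{-335 - 12}}{419625} = \left(-297884 - \frac{12 \left(4995 + \left(-12\right)^{2} - -4176\right)}{-335 - 12}\right) \frac{1}{419625} = \left(-297884 - \frac{12 \left(4995 + 144 + 4176\right)}{-347}\right) \frac{1}{419625} = \left(-297884 - \left(- \frac{12}{347}\right) 9315\right) \frac{1}{419625} = \left(-297884 + \frac{111780}{347}\right) \frac{1}{419625} = \left(- \frac{103253968}{347}\right) \frac{1}{419625} = - \frac{103253968}{145609875}$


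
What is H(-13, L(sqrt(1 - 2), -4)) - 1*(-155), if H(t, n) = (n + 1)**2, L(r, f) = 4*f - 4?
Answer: 516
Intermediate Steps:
L(r, f) = -4 + 4*f
H(t, n) = (1 + n)**2
H(-13, L(sqrt(1 - 2), -4)) - 1*(-155) = (1 + (-4 + 4*(-4)))**2 - 1*(-155) = (1 + (-4 - 16))**2 + 155 = (1 - 20)**2 + 155 = (-19)**2 + 155 = 361 + 155 = 516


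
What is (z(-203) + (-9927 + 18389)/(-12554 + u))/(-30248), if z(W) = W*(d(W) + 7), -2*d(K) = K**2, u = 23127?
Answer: -88417628129/639624208 ≈ -138.23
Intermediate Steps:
d(K) = -K**2/2
z(W) = W*(7 - W**2/2) (z(W) = W*(-W**2/2 + 7) = W*(7 - W**2/2))
(z(-203) + (-9927 + 18389)/(-12554 + u))/(-30248) = ((1/2)*(-203)*(14 - 1*(-203)**2) + (-9927 + 18389)/(-12554 + 23127))/(-30248) = ((1/2)*(-203)*(14 - 1*41209) + 8462/10573)*(-1/30248) = ((1/2)*(-203)*(14 - 41209) + 8462*(1/10573))*(-1/30248) = ((1/2)*(-203)*(-41195) + 8462/10573)*(-1/30248) = (8362585/2 + 8462/10573)*(-1/30248) = (88417628129/21146)*(-1/30248) = -88417628129/639624208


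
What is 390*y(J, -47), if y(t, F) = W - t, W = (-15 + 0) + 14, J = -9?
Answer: 3120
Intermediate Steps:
W = -1 (W = -15 + 14 = -1)
y(t, F) = -1 - t
390*y(J, -47) = 390*(-1 - 1*(-9)) = 390*(-1 + 9) = 390*8 = 3120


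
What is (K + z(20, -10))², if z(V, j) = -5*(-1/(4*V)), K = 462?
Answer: 54656449/256 ≈ 2.1350e+5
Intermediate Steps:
z(V, j) = 5/(4*V) (z(V, j) = -(-5)/(4*V) = 5/(4*V))
(K + z(20, -10))² = (462 + (5/4)/20)² = (462 + (5/4)*(1/20))² = (462 + 1/16)² = (7393/16)² = 54656449/256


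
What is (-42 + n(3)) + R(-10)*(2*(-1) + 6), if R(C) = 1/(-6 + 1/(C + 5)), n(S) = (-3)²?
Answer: -1043/31 ≈ -33.645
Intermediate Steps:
n(S) = 9
R(C) = 1/(-6 + 1/(5 + C))
(-42 + n(3)) + R(-10)*(2*(-1) + 6) = (-42 + 9) + ((-5 - 1*(-10))/(29 + 6*(-10)))*(2*(-1) + 6) = -33 + ((-5 + 10)/(29 - 60))*(-2 + 6) = -33 + (5/(-31))*4 = -33 - 1/31*5*4 = -33 - 5/31*4 = -33 - 20/31 = -1043/31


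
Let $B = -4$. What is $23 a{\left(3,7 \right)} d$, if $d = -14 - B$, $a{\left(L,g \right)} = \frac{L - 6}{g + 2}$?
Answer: $\frac{230}{3} \approx 76.667$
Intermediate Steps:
$a{\left(L,g \right)} = \frac{-6 + L}{2 + g}$
$d = -10$ ($d = -14 - -4 = -14 + 4 = -10$)
$23 a{\left(3,7 \right)} d = 23 \frac{-6 + 3}{2 + 7} \left(-10\right) = 23 \cdot \frac{1}{9} \left(-3\right) \left(-10\right) = 23 \left(- \frac{1}{3}\right) \left(-10\right) = \left(- \frac{23}{3}\right) \left(-10\right) = \frac{230}{3}$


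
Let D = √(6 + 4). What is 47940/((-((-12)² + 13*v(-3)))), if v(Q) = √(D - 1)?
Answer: -47940/(144 + 13*√(-1 + √10)) ≈ -293.90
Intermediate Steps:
D = √10 ≈ 3.1623
v(Q) = √(-1 + √10) (v(Q) = √(√10 - 1) = √(-1 + √10))
47940/((-((-12)² + 13*v(-3)))) = 47940/((-((-12)² + 13*√(-1 + √10)))) = 47940/((-(144 + 13*√(-1 + √10)))) = 47940/(-144 - 13*√(-1 + √10))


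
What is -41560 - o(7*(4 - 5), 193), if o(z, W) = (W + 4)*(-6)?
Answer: -40378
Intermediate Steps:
o(z, W) = -24 - 6*W (o(z, W) = (4 + W)*(-6) = -24 - 6*W)
-41560 - o(7*(4 - 5), 193) = -41560 - (-24 - 6*193) = -41560 - (-24 - 1158) = -41560 - 1*(-1182) = -41560 + 1182 = -40378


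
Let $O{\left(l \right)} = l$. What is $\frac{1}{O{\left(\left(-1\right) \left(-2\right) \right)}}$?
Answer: $\frac{1}{2} \approx 0.5$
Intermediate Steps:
$\frac{1}{O{\left(\left(-1\right) \left(-2\right) \right)}} = \frac{1}{\left(-1\right) \left(-2\right)} = \frac{1}{2}$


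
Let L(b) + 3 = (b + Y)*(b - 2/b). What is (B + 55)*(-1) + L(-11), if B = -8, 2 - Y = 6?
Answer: 1235/11 ≈ 112.27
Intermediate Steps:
Y = -4 (Y = 2 - 1*6 = 2 - 6 = -4)
L(b) = -3 + (-4 + b)*(b - 2/b) (L(b) = -3 + (b - 4)*(b - 2/b) = -3 + (-4 + b)*(b - 2/b))
(B + 55)*(-1) + L(-11) = (-8 + 55)*(-1) + (-5 + (-11)² - 4*(-11) + 8/(-11)) = 47*(-1) + (-5 + 121 + 44 + 8*(-1/11)) = -47 + (-5 + 121 + 44 - 8/11) = -47 + 1752/11 = 1235/11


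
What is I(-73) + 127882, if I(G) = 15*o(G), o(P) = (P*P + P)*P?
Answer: -5627438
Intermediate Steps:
o(P) = P*(P + P²) (o(P) = (P² + P)*P = (P + P²)*P = P*(P + P²))
I(G) = 15*G²*(1 + G) (I(G) = 15*(G²*(1 + G)) = 15*G²*(1 + G))
I(-73) + 127882 = 15*(-73)²*(1 - 73) + 127882 = 15*5329*(-72) + 127882 = -5755320 + 127882 = -5627438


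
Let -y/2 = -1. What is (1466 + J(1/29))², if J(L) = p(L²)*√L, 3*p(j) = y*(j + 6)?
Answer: 396735032351032/184600341 + 29595608*√29/73167 ≈ 2.1513e+6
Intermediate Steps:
y = 2 (y = -2*(-1) = 2)
p(j) = 4 + 2*j/3 (p(j) = (2*(j + 6))/3 = (2*(6 + j))/3 = (12 + 2*j)/3 = 4 + 2*j/3)
J(L) = √L*(4 + 2*L²/3) (J(L) = (4 + 2*L²/3)*√L = √L*(4 + 2*L²/3))
(1466 + J(1/29))² = (1466 + 2*√(1/29)*(6 + (1/29)²)/3)² = (1466 + 2*(√29/29)*(6 + 1/841)/3)² = (1466 + (⅔)*(√29/29)*(5047/841))² = (1466 + 10094*√29/73167)²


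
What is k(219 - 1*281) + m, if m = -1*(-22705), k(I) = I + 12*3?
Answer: 22679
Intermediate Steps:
k(I) = 36 + I (k(I) = I + 36 = 36 + I)
m = 22705
k(219 - 1*281) + m = (36 + (219 - 1*281)) + 22705 = (36 + (219 - 281)) + 22705 = (36 - 62) + 22705 = -26 + 22705 = 22679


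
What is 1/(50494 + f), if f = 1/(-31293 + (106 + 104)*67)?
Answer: 17223/869658161 ≈ 1.9804e-5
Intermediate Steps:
f = -1/17223 (f = 1/(-31293 + 210*67) = 1/(-31293 + 14070) = 1/(-17223) = -1/17223 ≈ -5.8062e-5)
1/(50494 + f) = 1/(50494 - 1/17223) = 1/(869658161/17223) = 17223/869658161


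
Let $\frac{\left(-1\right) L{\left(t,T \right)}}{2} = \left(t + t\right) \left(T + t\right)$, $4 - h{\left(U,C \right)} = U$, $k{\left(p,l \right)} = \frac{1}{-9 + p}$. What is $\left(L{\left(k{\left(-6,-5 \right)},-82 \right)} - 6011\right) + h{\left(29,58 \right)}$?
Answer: $- \frac{1363024}{225} \approx -6057.9$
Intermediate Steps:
$h{\left(U,C \right)} = 4 - U$
$L{\left(t,T \right)} = - 4 t \left(T + t\right)$ ($L{\left(t,T \right)} = - 2 \left(t + t\right) \left(T + t\right) = - 2 \cdot 2 t \left(T + t\right) = - 4 t \left(T + t\right)$)
$\left(L{\left(k{\left(-6,-5 \right)},-82 \right)} - 6011\right) + h{\left(29,58 \right)} = \left(- \frac{4 \left(-82 + \frac{1}{-9 - 6}\right)}{-9 - 6} - 6011\right) + \left(4 - 29\right) = \left(- \frac{4 \left(-82 + \frac{1}{-15}\right)}{-15} - 6011\right) + \left(4 - 29\right) = \left(\left(-4\right) \left(- \frac{1}{15}\right) \left(-82 - \frac{1}{15}\right) - 6011\right) - 25 = \left(\left(-4\right) \left(- \frac{1}{15}\right) \left(- \frac{1231}{15}\right) - 6011\right) - 25 = \left(- \frac{4924}{225} - 6011\right) - 25 = - \frac{1357399}{225} - 25 = - \frac{1363024}{225}$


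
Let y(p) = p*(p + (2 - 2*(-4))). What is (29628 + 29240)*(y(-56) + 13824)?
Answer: 965435200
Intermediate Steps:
y(p) = p*(10 + p) (y(p) = p*(p + (2 + 8)) = p*(p + 10) = p*(10 + p))
(29628 + 29240)*(y(-56) + 13824) = (29628 + 29240)*(-56*(10 - 56) + 13824) = 58868*(-56*(-46) + 13824) = 58868*(2576 + 13824) = 58868*16400 = 965435200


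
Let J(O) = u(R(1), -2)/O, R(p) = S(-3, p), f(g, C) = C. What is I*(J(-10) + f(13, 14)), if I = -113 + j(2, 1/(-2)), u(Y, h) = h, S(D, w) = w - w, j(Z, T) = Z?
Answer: -7881/5 ≈ -1576.2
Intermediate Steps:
S(D, w) = 0
R(p) = 0
I = -111 (I = -113 + 2 = -111)
J(O) = -2/O
I*(J(-10) + f(13, 14)) = -111*(-2/(-10) + 14) = -111*(-2*(-⅒) + 14) = -111*(⅕ + 14) = -111*71/5 = -7881/5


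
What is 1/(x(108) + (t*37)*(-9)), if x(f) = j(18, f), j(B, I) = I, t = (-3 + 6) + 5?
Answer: -1/2556 ≈ -0.00039124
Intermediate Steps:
t = 8 (t = 3 + 5 = 8)
x(f) = f
1/(x(108) + (t*37)*(-9)) = 1/(108 + (8*37)*(-9)) = 1/(108 + 296*(-9)) = 1/(108 - 2664) = 1/(-2556) = -1/2556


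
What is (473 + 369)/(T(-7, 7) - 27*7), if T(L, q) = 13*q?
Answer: -421/49 ≈ -8.5918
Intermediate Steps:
(473 + 369)/(T(-7, 7) - 27*7) = (473 + 369)/(13*7 - 27*7) = 842/(91 - 189) = 842/(-98) = 842*(-1/98) = -421/49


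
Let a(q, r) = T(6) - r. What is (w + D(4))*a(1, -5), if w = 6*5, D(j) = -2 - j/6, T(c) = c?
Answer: 902/3 ≈ 300.67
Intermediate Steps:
a(q, r) = 6 - r
D(j) = -2 - j/6
w = 30
(w + D(4))*a(1, -5) = (30 + (-2 - ⅙*4))*(6 - 1*(-5)) = (30 + (-2 - ⅔))*(6 + 5) = (30 - 8/3)*11 = (82/3)*11 = 902/3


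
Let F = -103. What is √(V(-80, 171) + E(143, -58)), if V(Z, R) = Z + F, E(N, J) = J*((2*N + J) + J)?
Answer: 11*I*√83 ≈ 100.21*I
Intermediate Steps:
E(N, J) = J*(2*J + 2*N) (E(N, J) = J*((J + 2*N) + J) = J*(2*J + 2*N))
V(Z, R) = -103 + Z (V(Z, R) = Z - 103 = -103 + Z)
√(V(-80, 171) + E(143, -58)) = √((-103 - 80) + 2*(-58)*(-58 + 143)) = √(-183 + 2*(-58)*85) = √(-183 - 9860) = √(-10043) = 11*I*√83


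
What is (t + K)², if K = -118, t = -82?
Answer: 40000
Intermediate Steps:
(t + K)² = (-82 - 118)² = (-200)² = 40000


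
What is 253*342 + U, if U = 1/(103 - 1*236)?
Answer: 11507957/133 ≈ 86526.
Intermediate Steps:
U = -1/133 (U = 1/(103 - 236) = 1/(-133) = -1/133 ≈ -0.0075188)
253*342 + U = 253*342 - 1/133 = 86526 - 1/133 = 11507957/133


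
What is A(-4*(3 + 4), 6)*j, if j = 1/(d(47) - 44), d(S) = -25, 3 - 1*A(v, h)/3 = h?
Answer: 3/23 ≈ 0.13043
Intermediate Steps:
A(v, h) = 9 - 3*h
j = -1/69 (j = 1/(-25 - 44) = 1/(-69) = -1/69 ≈ -0.014493)
A(-4*(3 + 4), 6)*j = (9 - 3*6)*(-1/69) = (9 - 18)*(-1/69) = -9*(-1/69) = 3/23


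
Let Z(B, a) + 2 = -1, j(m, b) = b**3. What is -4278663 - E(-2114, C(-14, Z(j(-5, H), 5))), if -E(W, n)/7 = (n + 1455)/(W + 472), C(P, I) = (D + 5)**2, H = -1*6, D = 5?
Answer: -7025575531/1642 ≈ -4.2787e+6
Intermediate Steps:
H = -6
Z(B, a) = -3 (Z(B, a) = -2 - 1 = -3)
C(P, I) = 100 (C(P, I) = (5 + 5)**2 = 10**2 = 100)
E(W, n) = -7*(1455 + n)/(472 + W) (E(W, n) = -7*(n + 1455)/(W + 472) = -7*(1455 + n)/(472 + W))
-4278663 - E(-2114, C(-14, Z(j(-5, H), 5))) = -4278663 - 7*(-1455 - 1*100)/(472 - 2114) = -4278663 - 7*(-1455 - 100)/(-1642) = -4278663 - 7*(-1)*(-1555)/1642 = -4278663 - 1*10885/1642 = -4278663 - 10885/1642 = -7025575531/1642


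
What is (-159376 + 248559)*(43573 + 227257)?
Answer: 24153431890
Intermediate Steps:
(-159376 + 248559)*(43573 + 227257) = 89183*270830 = 24153431890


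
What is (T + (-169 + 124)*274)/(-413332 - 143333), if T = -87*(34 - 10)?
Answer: 4806/185555 ≈ 0.025901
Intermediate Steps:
T = -2088 (T = -87*24 = -2088)
(T + (-169 + 124)*274)/(-413332 - 143333) = (-2088 + (-169 + 124)*274)/(-413332 - 143333) = (-2088 - 45*274)/(-556665) = (-2088 - 12330)*(-1/556665) = -14418*(-1/556665) = 4806/185555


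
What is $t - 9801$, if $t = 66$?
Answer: $-9735$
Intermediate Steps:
$t - 9801 = 66 - 9801 = -9735$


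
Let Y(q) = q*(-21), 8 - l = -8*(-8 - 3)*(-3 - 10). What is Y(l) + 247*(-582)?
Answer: -167946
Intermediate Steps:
l = 1152 (l = 8 - (-8)*(-8 - 3)*(-3 - 10) = 8 - (-8)*(-11*(-13)) = 8 - (-8)*143 = 8 - 1*(-1144) = 8 + 1144 = 1152)
Y(q) = -21*q
Y(l) + 247*(-582) = -21*1152 + 247*(-582) = -24192 - 143754 = -167946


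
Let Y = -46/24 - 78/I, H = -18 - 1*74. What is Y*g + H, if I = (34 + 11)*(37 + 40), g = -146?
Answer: 441487/2310 ≈ 191.12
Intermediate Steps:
I = 3465 (I = 45*77 = 3465)
H = -92 (H = -18 - 74 = -92)
Y = -8959/4620 (Y = -46/24 - 78/3465 = -46*1/24 - 78*1/3465 = -23/12 - 26/1155 = -8959/4620 ≈ -1.9392)
Y*g + H = -8959/4620*(-146) - 92 = 654007/2310 - 92 = 441487/2310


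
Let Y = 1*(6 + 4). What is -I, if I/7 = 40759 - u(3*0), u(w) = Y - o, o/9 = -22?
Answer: -283857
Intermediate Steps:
o = -198 (o = 9*(-22) = -198)
Y = 10 (Y = 1*10 = 10)
u(w) = 208 (u(w) = 10 - 1*(-198) = 10 + 198 = 208)
I = 283857 (I = 7*(40759 - 1*208) = 7*(40759 - 208) = 7*40551 = 283857)
-I = -1*283857 = -283857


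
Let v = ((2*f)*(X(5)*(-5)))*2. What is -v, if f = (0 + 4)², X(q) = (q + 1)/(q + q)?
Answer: 192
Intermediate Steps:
X(q) = (1 + q)/(2*q) (X(q) = (1 + q)/((2*q)) = (1 + q)*(1/(2*q)) = (1 + q)/(2*q))
f = 16 (f = 4² = 16)
v = -192 (v = ((2*16)*(((½)*(1 + 5)/5)*(-5)))*2 = (32*(((½)*(⅕)*6)*(-5)))*2 = (32*((⅗)*(-5)))*2 = (32*(-3))*2 = -96*2 = -192)
-v = -1*(-192) = 192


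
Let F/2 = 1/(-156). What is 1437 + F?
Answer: 112085/78 ≈ 1437.0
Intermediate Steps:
F = -1/78 (F = 2/(-156) = 2*(-1/156) = -1/78 ≈ -0.012821)
1437 + F = 1437 - 1/78 = 112085/78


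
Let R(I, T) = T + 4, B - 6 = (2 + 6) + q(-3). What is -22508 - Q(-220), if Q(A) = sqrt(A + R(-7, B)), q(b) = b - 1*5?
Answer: -22508 - I*sqrt(210) ≈ -22508.0 - 14.491*I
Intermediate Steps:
q(b) = -5 + b (q(b) = b - 5 = -5 + b)
B = 6 (B = 6 + ((2 + 6) + (-5 - 3)) = 6 + (8 - 8) = 6 + 0 = 6)
R(I, T) = 4 + T
Q(A) = sqrt(10 + A) (Q(A) = sqrt(A + (4 + 6)) = sqrt(A + 10) = sqrt(10 + A))
-22508 - Q(-220) = -22508 - sqrt(10 - 220) = -22508 - sqrt(-210) = -22508 - I*sqrt(210)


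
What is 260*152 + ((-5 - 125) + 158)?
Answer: 39548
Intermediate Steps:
260*152 + ((-5 - 125) + 158) = 39520 + (-130 + 158) = 39520 + 28 = 39548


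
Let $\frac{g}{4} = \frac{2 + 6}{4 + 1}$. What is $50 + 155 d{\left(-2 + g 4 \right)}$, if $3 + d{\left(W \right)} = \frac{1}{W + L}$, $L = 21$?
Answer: $- \frac{91770}{223} \approx -411.52$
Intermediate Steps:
$g = \frac{32}{5}$ ($g = 4 \frac{2 + 6}{4 + 1} = 4 \cdot \frac{8}{5} = \frac{32}{5} \approx 6.4$)
$d{\left(W \right)} = -3 + \frac{1}{21 + W}$ ($d{\left(W \right)} = -3 + \frac{1}{W + 21} = -3 + \frac{1}{21 + W}$)
$50 + 155 d{\left(-2 + g 4 \right)} = 50 + 155 \frac{-62 - 3 \left(-2 + \frac{32}{5} \cdot 4\right)}{21 + \left(-2 + \frac{32}{5} \cdot 4\right)} = 50 + 155 \frac{-62 - 3 \left(-2 + \frac{128}{5}\right)}{21 + \left(-2 + \frac{128}{5}\right)} = 50 + 155 \frac{-62 - \frac{354}{5}}{21 + \frac{118}{5}} = 50 + 155 \frac{-62 - \frac{354}{5}}{\frac{223}{5}} = 50 + 155 \cdot \frac{5}{223} \left(- \frac{664}{5}\right) = 50 + 155 \left(- \frac{664}{223}\right) = 50 - \frac{102920}{223} = - \frac{91770}{223}$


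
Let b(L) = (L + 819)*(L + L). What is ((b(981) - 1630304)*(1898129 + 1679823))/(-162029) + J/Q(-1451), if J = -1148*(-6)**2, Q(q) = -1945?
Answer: -1890190562118704/45020915 ≈ -4.1985e+7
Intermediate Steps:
b(L) = 2*L*(819 + L) (b(L) = (819 + L)*(2*L) = 2*L*(819 + L))
J = -41328 (J = -1148*36 = -41328)
((b(981) - 1630304)*(1898129 + 1679823))/(-162029) + J/Q(-1451) = ((2*981*(819 + 981) - 1630304)*(1898129 + 1679823))/(-162029) - 41328/(-1945) = ((2*981*1800 - 1630304)*3577952)*(-1/162029) - 41328*(-1/1945) = ((3531600 - 1630304)*3577952)*(-1/162029) + 41328/1945 = (1901296*3577952)*(-1/162029) + 41328/1945 = 6802745825792*(-1/162029) + 41328/1945 = -971820832256/23147 + 41328/1945 = -1890190562118704/45020915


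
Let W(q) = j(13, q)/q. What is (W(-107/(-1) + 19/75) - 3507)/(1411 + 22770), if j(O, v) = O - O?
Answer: -3507/24181 ≈ -0.14503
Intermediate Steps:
j(O, v) = 0
W(q) = 0 (W(q) = 0/q = 0)
(W(-107/(-1) + 19/75) - 3507)/(1411 + 22770) = (0 - 3507)/(1411 + 22770) = -3507/24181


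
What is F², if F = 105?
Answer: 11025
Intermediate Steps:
F² = 105² = 11025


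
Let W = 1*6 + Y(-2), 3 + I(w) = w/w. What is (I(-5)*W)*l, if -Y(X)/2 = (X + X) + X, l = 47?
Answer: -1692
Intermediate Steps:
I(w) = -2 (I(w) = -3 + w/w = -3 + 1 = -2)
Y(X) = -6*X (Y(X) = -2*((X + X) + X) = -2*(2*X + X) = -6*X)
W = 18 (W = 1*6 - 6*(-2) = 6 + 12 = 18)
(I(-5)*W)*l = -2*18*47 = -36*47 = -1692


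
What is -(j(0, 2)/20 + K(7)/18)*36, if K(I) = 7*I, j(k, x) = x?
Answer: -508/5 ≈ -101.60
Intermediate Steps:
-(j(0, 2)/20 + K(7)/18)*36 = -(2/20 + (7*7)/18)*36 = -(2*(1/20) + 49*(1/18))*36 = -(⅒ + 49/18)*36 = -127*36/45 = -1*508/5 = -508/5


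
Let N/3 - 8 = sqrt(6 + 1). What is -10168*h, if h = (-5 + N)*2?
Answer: -386384 - 61008*sqrt(7) ≈ -5.4780e+5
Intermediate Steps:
N = 24 + 3*sqrt(7) (N = 24 + 3*sqrt(6 + 1) = 24 + 3*sqrt(7) ≈ 31.937)
h = 38 + 6*sqrt(7) (h = (-5 + (24 + 3*sqrt(7)))*2 = (19 + 3*sqrt(7))*2 = 38 + 6*sqrt(7) ≈ 53.875)
-10168*h = -10168*(38 + 6*sqrt(7)) = -386384 - 61008*sqrt(7)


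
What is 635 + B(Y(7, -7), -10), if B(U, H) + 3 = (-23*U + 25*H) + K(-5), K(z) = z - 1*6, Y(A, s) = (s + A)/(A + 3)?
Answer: 371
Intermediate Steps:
Y(A, s) = (A + s)/(3 + A)
K(z) = -6 + z (K(z) = z - 6 = -6 + z)
B(U, H) = -14 - 23*U + 25*H (B(U, H) = -3 + ((-23*U + 25*H) + (-6 - 5)) = -3 + ((-23*U + 25*H) - 11) = -3 + (-11 - 23*U + 25*H) = -14 - 23*U + 25*H)
635 + B(Y(7, -7), -10) = 635 + (-14 - 23*(7 - 7)/(3 + 7) + 25*(-10)) = 635 + (-14 - 23*0/10 - 250) = 635 + (-14 - 23*0 - 250) = 635 + (-14 + 0 - 250) = 635 - 264 = 371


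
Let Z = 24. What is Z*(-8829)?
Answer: -211896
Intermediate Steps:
Z*(-8829) = 24*(-8829) = -211896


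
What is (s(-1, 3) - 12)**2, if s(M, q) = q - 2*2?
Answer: 169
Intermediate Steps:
s(M, q) = -4 + q (s(M, q) = q - 4 = -4 + q)
(s(-1, 3) - 12)**2 = ((-4 + 3) - 12)**2 = (-1 - 12)**2 = (-13)**2 = 169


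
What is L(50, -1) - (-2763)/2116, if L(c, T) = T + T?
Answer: -1469/2116 ≈ -0.69423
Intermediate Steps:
L(c, T) = 2*T
L(50, -1) - (-2763)/2116 = 2*(-1) - (-2763)/2116 = -2 - (-2763)/2116 = -2 - 1*(-2763/2116) = -2 + 2763/2116 = -1469/2116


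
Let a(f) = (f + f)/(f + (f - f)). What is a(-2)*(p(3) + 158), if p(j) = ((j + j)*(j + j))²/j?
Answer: 1180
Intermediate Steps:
a(f) = 2 (a(f) = (2*f)/(f + 0) = (2*f)/f = 2)
p(j) = 16*j³ (p(j) = ((2*j)*(2*j))²/j = (4*j²)²/j = (16*j⁴)/j = 16*j³)
a(-2)*(p(3) + 158) = 2*(16*3³ + 158) = 2*(16*27 + 158) = 2*(432 + 158) = 2*590 = 1180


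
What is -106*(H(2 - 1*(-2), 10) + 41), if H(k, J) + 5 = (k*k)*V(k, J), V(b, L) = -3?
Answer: 1272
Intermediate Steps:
H(k, J) = -5 - 3*k² (H(k, J) = -5 + (k*k)*(-3) = -5 + k²*(-3) = -5 - 3*k²)
-106*(H(2 - 1*(-2), 10) + 41) = -106*((-5 - 3*(2 - 1*(-2))²) + 41) = -106*((-5 - 3*(2 + 2)²) + 41) = -106*((-5 - 3*4²) + 41) = -106*((-5 - 3*16) + 41) = -106*((-5 - 48) + 41) = -106*(-53 + 41) = -106*(-12) = 1272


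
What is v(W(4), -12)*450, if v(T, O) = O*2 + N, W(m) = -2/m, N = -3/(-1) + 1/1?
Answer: -9000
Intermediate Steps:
N = 4 (N = -3*(-1) + 1*1 = 3 + 1 = 4)
v(T, O) = 4 + 2*O (v(T, O) = O*2 + 4 = 2*O + 4 = 4 + 2*O)
v(W(4), -12)*450 = (4 + 2*(-12))*450 = (4 - 24)*450 = -20*450 = -9000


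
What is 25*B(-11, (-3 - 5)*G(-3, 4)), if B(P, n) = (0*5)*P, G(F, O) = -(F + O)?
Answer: 0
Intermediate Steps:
G(F, O) = -F - O
B(P, n) = 0 (B(P, n) = 0*P = 0)
25*B(-11, (-3 - 5)*G(-3, 4)) = 25*0 = 0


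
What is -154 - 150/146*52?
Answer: -15142/73 ≈ -207.42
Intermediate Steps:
-154 - 150/146*52 = -154 - 150*1/146*52 = -154 - 75/73*52 = -154 - 3900/73 = -15142/73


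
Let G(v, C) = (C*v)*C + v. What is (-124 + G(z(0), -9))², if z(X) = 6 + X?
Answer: 135424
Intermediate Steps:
G(v, C) = v + v*C² (G(v, C) = v*C² + v = v + v*C²)
(-124 + G(z(0), -9))² = (-124 + (6 + 0)*(1 + (-9)²))² = (-124 + 6*(1 + 81))² = (-124 + 6*82)² = (-124 + 492)² = 368² = 135424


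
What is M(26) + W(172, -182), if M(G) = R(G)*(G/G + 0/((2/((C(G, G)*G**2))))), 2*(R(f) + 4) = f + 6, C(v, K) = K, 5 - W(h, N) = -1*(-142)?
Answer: -125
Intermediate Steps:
W(h, N) = -137 (W(h, N) = 5 - (-1)*(-142) = 5 - 1*142 = 5 - 142 = -137)
R(f) = -1 + f/2 (R(f) = -4 + (f + 6)/2 = -4 + (6 + f)/2 = -4 + (3 + f/2) = -1 + f/2)
M(G) = -1 + G/2 (M(G) = (-1 + G/2)*(G/G + 0/((2/((G*G**2))))) = (-1 + G/2)*(1 + 0/((2/(G**3)))) = (-1 + G/2)*(1 + 0/((2/G**3))) = (-1 + G/2)*(1 + 0*(G**3/2)) = (-1 + G/2)*(1 + 0) = (-1 + G/2)*1 = -1 + G/2)
M(26) + W(172, -182) = (-1 + (1/2)*26) - 137 = (-1 + 13) - 137 = 12 - 137 = -125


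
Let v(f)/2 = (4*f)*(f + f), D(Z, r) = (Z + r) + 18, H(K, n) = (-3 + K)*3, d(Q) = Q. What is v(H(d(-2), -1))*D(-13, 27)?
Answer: 115200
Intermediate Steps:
H(K, n) = -9 + 3*K
D(Z, r) = 18 + Z + r
v(f) = 16*f² (v(f) = 2*((4*f)*(f + f)) = 2*((4*f)*(2*f)) = 2*(8*f²) = 16*f²)
v(H(d(-2), -1))*D(-13, 27) = (16*(-9 + 3*(-2))²)*(18 - 13 + 27) = (16*(-9 - 6)²)*32 = (16*(-15)²)*32 = (16*225)*32 = 3600*32 = 115200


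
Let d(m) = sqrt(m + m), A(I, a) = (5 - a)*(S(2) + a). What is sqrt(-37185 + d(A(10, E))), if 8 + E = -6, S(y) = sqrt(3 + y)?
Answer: sqrt(-37185 + sqrt(38)*sqrt(-14 + sqrt(5))) ≈ 0.0548 + 192.83*I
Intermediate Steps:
E = -14 (E = -8 - 6 = -14)
A(I, a) = (5 - a)*(a + sqrt(5)) (A(I, a) = (5 - a)*(sqrt(3 + 2) + a) = (5 - a)*(sqrt(5) + a) = (5 - a)*(a + sqrt(5)))
d(m) = sqrt(2)*sqrt(m) (d(m) = sqrt(2*m) = sqrt(2)*sqrt(m))
sqrt(-37185 + d(A(10, E))) = sqrt(-37185 + sqrt(2)*sqrt(-1*(-14)**2 + 5*(-14) + 5*sqrt(5) - 1*(-14)*sqrt(5))) = sqrt(-37185 + sqrt(2)*sqrt(-1*196 - 70 + 5*sqrt(5) + 14*sqrt(5))) = sqrt(-37185 + sqrt(2)*sqrt(-196 - 70 + 5*sqrt(5) + 14*sqrt(5))) = sqrt(-37185 + sqrt(2)*sqrt(-266 + 19*sqrt(5)))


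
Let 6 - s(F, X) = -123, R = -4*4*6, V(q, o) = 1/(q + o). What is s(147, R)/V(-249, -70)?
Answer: -41151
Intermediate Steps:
V(q, o) = 1/(o + q)
R = -96 (R = -16*6 = -96)
s(F, X) = 129 (s(F, X) = 6 - 1*(-123) = 6 + 123 = 129)
s(147, R)/V(-249, -70) = 129/(1/(-70 - 249)) = 129/(1/(-319)) = 129/(-1/319) = 129*(-319) = -41151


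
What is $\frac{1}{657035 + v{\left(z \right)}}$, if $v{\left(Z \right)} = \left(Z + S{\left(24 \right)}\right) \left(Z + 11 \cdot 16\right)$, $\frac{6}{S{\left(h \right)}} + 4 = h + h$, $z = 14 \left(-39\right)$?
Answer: $\frac{11}{9449050} \approx 1.1641 \cdot 10^{-6}$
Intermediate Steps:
$z = -546$
$S{\left(h \right)} = \frac{6}{-4 + 2 h}$ ($S{\left(h \right)} = \frac{6}{-4 + \left(h + h\right)} = \frac{6}{-4 + 2 h}$)
$v{\left(Z \right)} = \left(176 + Z\right) \left(\frac{3}{22} + Z\right)$ ($v{\left(Z \right)} = \left(Z + \frac{3}{-2 + 24}\right) \left(Z + 11 \cdot 16\right) = \left(Z + \frac{3}{22}\right) \left(Z + 176\right) = \left(Z + 3 \cdot \frac{1}{22}\right) \left(176 + Z\right) = \left(Z + \frac{3}{22}\right) \left(176 + Z\right) = \left(\frac{3}{22} + Z\right) \left(176 + Z\right) = \left(176 + Z\right) \left(\frac{3}{22} + Z\right)$)
$\frac{1}{657035 + v{\left(z \right)}} = \frac{1}{657035 + \left(24 + \left(-546\right)^{2} + \frac{3875}{22} \left(-546\right)\right)} = \frac{1}{657035 + \left(24 + 298116 - \frac{1057875}{11}\right)} = \frac{1}{657035 + \frac{2221665}{11}} = \frac{1}{\frac{9449050}{11}} = \frac{11}{9449050}$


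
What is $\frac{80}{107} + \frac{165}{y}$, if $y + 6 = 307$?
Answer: $\frac{41735}{32207} \approx 1.2958$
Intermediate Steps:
$y = 301$ ($y = -6 + 307 = 301$)
$\frac{80}{107} + \frac{165}{y} = \frac{80}{107} + \frac{165}{301} = \frac{41735}{32207}$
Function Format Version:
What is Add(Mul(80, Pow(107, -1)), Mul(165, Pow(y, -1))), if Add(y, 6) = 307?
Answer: Rational(41735, 32207) ≈ 1.2958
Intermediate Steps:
y = 301 (y = Add(-6, 307) = 301)
Add(Mul(80, Pow(107, -1)), Mul(165, Pow(y, -1))) = Add(Mul(80, Pow(107, -1)), Mul(165, Pow(301, -1))) = Add(Mul(80, Rational(1, 107)), Mul(165, Rational(1, 301))) = Add(Rational(80, 107), Rational(165, 301)) = Rational(41735, 32207)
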